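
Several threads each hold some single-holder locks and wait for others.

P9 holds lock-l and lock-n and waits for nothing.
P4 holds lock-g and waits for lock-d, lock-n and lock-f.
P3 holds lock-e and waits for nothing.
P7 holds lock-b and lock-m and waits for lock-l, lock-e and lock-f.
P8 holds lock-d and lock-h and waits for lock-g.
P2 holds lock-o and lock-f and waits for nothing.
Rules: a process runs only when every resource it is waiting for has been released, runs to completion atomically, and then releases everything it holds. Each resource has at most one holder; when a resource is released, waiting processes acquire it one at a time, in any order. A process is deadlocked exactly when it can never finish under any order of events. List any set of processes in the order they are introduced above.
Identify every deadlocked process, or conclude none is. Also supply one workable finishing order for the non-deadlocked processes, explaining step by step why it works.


Deadlocked: P4 and P8.
Key observation: the loop P4 -> P8 -> P4 blocks itself forever; no other process is dragged down with it.
One completion order for the rest: P9, P2, P3, P7.
Check, step by step:
  run P9 (it waits on nothing); releases lock-l and lock-n
  run P2 (it waits on nothing); releases lock-o and lock-f
  run P3 (it waits on nothing); releases lock-e
  P7 waits on lock-l, lock-e and lock-f — all released -> runs and releases lock-b and lock-m


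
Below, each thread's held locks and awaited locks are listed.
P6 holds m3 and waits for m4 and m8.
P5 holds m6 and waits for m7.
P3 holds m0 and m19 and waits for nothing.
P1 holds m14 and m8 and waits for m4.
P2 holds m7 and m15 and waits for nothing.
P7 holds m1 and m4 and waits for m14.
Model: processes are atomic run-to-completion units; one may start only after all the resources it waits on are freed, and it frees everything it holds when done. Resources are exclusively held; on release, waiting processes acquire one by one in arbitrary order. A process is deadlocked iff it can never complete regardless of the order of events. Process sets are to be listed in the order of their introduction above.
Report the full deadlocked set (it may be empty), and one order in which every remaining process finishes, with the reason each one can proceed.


Deadlocked: P6, P1 and P7.
Key observation: the cycle P1 -> P7 -> P1 can never break — each member waits on the next; P6 waits into the deadlock from upstream.
A valid finishing order for the others: P3, P2, P5.
Check, step by step:
  run P3 (it waits on nothing); releases m0 and m19
  run P2 (it waits on nothing); releases m7 and m15
  P5: everything it awaited (m7) is free; runs, freeing m6


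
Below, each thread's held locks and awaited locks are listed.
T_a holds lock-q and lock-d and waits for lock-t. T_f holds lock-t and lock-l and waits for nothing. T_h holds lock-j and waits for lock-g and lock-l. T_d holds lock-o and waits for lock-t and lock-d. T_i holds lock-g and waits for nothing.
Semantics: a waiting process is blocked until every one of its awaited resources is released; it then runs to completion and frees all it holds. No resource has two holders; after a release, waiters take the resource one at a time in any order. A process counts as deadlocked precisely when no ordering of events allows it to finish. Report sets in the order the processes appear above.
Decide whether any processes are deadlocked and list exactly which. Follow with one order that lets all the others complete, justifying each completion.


Nothing here is deadlocked.
Key observation: the wait relation is loop-free; peeling off processes with no waits unwinds the whole state.
A valid finishing order for the others: T_f, T_a, T_i, T_d, T_h.
Check, step by step:
  T_f: no waits; runs immediately, freeing lock-t and lock-l
  T_a waits on lock-t — all released -> runs and releases lock-q and lock-d
  T_i: no waits; runs immediately, freeing lock-g
  T_d waits on lock-t and lock-d — all released -> runs and releases lock-o
  T_h waits on lock-g and lock-l — all released -> runs and releases lock-j


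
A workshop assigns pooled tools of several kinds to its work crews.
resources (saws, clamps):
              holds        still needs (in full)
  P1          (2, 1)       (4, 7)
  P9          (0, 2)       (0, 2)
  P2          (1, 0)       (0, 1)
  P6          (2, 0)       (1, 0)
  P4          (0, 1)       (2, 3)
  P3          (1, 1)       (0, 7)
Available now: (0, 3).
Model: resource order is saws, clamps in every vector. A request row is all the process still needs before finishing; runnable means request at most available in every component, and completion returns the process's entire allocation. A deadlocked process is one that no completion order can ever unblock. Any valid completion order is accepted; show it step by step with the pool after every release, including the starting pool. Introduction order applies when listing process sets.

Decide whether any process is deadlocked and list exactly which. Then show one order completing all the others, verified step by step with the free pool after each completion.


Deadlocked set: P1 and P3.
Key observation: the pool after P9, P2, P6, P4 is (3, 6); every surviving request exceeds it in clamps, so progress ends there.
A valid finishing order for the others: P9, P2, P6, P4. Verifying each step:
  pool = (0, 3)
  run P9 (needs (0, 2), free (0, 3)); after release of (0, 2) the pool is (0, 5)
  run P2 (needs (0, 1), free (0, 5)); after release of (1, 0) the pool is (1, 5)
  run P6 (needs (1, 0), free (1, 5)); after release of (2, 0) the pool is (3, 5)
  run P4 (needs (2, 3), free (3, 5)); after release of (0, 1) the pool is (3, 6)
None of the blocked processes ever fits:
  P1 cannot run: need (4, 7) vs free (3, 6) (insufficient saws and clamps)
  P3 cannot run: need (0, 7) vs free (3, 6) (insufficient clamps)


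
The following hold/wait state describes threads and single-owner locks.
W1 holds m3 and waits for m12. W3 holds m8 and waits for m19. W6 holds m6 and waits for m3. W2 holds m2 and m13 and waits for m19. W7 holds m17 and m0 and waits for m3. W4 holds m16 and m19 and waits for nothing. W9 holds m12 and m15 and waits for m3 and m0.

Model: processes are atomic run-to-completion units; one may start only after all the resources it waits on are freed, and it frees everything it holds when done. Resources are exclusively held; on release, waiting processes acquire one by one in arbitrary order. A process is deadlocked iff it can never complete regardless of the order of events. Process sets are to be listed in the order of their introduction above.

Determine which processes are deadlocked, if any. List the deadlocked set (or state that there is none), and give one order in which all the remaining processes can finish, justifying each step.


Deadlocked: W1, W6, W7 and W9.
Key observation: the wait chain closes on itself along W1 -> W9 -> W1; W7 is caught in further circular waits and W6 waits into the deadlock from upstream.
The rest can finish in the order W4, W3, W2.
Verifying each step:
  run W4 (it waits on nothing); releases m16 and m19
  run W3 (all its waits — m19 — are resolved); releases m8
  run W2 (all its waits — m19 — are resolved); releases m2 and m13


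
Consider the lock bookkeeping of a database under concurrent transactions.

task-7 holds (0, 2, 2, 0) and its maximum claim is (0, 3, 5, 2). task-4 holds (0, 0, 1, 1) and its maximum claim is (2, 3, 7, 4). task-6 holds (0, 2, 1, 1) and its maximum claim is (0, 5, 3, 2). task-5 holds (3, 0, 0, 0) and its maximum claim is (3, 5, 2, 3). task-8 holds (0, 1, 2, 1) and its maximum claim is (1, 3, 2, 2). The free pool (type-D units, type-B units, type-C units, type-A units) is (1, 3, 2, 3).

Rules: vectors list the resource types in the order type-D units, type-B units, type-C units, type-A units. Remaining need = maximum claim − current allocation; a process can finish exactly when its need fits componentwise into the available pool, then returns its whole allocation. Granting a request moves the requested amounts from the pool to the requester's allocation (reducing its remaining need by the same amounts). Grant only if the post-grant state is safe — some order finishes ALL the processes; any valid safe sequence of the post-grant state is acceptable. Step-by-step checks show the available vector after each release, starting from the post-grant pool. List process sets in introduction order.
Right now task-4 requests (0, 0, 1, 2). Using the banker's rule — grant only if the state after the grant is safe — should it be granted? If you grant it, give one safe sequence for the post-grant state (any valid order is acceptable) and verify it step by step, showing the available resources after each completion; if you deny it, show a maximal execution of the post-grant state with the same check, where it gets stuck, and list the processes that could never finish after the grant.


GRANT: granting preserves safety; a valid post-grant sequence is task-8, task-7, task-6, task-5, task-4.
Key observation: (1, 3, 1, 1) free after granting still covers task-8 first, and each release covers the next.
Check on the post-grant state, step by step:
  pool = (1, 3, 1, 1)
  task-8: need (1, 2, 0, 1) fits (1, 3, 1, 1); releases (0, 1, 2, 1), pool now (1, 4, 3, 2)
  task-7: need (0, 1, 3, 2) fits (1, 4, 3, 2); releases (0, 2, 2, 0), pool now (1, 6, 5, 2)
  task-6: need (0, 3, 2, 1) fits (1, 6, 5, 2); releases (0, 2, 1, 1), pool now (1, 8, 6, 3)
  task-5: need (0, 5, 2, 3) fits (1, 8, 6, 3); releases (3, 0, 0, 0), pool now (4, 8, 6, 3)
  task-4: need (2, 3, 5, 1) fits (4, 8, 6, 3); releases (0, 0, 2, 3), pool now (4, 8, 8, 6)


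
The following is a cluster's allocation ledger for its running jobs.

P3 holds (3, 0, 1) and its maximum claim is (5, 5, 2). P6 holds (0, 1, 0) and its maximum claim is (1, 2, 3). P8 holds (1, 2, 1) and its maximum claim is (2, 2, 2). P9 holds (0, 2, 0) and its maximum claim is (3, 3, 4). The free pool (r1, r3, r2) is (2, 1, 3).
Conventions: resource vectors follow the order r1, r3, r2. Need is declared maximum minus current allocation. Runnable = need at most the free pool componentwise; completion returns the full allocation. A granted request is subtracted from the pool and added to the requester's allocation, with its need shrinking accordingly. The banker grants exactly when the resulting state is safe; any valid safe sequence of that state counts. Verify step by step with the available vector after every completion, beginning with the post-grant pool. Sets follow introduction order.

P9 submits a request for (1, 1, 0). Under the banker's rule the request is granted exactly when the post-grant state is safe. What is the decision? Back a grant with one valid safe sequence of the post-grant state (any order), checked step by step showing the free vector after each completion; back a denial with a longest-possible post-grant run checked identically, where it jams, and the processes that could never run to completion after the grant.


GRANT — the state after the grant stays safe, e.g. via P8, P9, P3, P6.
Key observation: with (1, 0, 3) left after the transfer, P8 can run at once — the state stays safe.
Verifying the post-grant state step by step:
  pool = (1, 0, 3)
  run P8 (needs (1, 0, 1), free (1, 0, 3)); after release of (1, 2, 1) the pool is (2, 2, 4)
  run P9 (needs (2, 0, 4), free (2, 2, 4)); after release of (1, 3, 0) the pool is (3, 5, 4)
  run P3 (needs (2, 5, 1), free (3, 5, 4)); after release of (3, 0, 1) the pool is (6, 5, 5)
  run P6 (needs (1, 1, 3), free (6, 5, 5)); after release of (0, 1, 0) the pool is (6, 6, 5)


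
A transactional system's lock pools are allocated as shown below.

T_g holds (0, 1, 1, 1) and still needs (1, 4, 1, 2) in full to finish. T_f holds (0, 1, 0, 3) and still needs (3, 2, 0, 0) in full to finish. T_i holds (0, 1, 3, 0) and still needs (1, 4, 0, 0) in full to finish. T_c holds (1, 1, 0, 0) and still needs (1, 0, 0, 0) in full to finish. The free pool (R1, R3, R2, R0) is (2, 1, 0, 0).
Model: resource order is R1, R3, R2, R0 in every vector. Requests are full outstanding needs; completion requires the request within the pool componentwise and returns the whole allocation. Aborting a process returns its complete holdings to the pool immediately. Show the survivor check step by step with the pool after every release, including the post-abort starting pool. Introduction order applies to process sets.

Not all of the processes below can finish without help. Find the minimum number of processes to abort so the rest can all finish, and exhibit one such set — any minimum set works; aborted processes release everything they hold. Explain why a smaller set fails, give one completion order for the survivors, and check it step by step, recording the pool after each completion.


The answer: abort T_i.
Key observation: before aborting T_i, T_g was permanently blocked — no order could ever run it; afterwards it completes at step 3.
Minimality: the empty abort set fails — the state is deadlocked as it stands.
One survivor order: T_c, T_f, T_g. Check, step by step (post-abort pool first):
  pool = (2, 2, 3, 0)
  T_c needs (1, 0, 0, 0) <= (2, 2, 3, 0) -> finishes; pool += (1, 1, 0, 0) = (3, 3, 3, 0)
  T_f needs (3, 2, 0, 0) <= (3, 3, 3, 0) -> finishes; pool += (0, 1, 0, 3) = (3, 4, 3, 3)
  T_g needs (1, 4, 1, 2) <= (3, 4, 3, 3) -> finishes; pool += (0, 1, 1, 1) = (3, 5, 4, 4)


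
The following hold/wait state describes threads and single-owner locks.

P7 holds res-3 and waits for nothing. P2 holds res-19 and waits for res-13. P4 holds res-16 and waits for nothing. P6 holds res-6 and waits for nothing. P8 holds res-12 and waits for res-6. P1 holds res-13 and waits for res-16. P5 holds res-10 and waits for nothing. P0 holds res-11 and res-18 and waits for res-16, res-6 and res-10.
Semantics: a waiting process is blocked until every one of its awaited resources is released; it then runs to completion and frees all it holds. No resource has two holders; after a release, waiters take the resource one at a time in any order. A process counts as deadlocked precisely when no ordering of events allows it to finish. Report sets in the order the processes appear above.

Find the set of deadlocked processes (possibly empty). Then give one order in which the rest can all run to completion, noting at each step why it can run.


Nothing here is deadlocked.
Key observation: the wait graph is acyclic; completion cascades from the unblocked processes through everyone else.
One completion order for the rest: P4, P7, P6, P8, P1, P5, P2, P0.
Walking it through:
  run P4 (it waits on nothing); releases res-16
  run P7 (it waits on nothing); releases res-3
  run P6 (it waits on nothing); releases res-6
  run P8 (all its waits — res-6 — are resolved); releases res-12
  run P1 (all its waits — res-16 — are resolved); releases res-13
  run P5 (it waits on nothing); releases res-10
  run P2 (all its waits — res-13 — are resolved); releases res-19
  run P0 (all its waits — res-16, res-6 and res-10 — are resolved); releases res-11 and res-18


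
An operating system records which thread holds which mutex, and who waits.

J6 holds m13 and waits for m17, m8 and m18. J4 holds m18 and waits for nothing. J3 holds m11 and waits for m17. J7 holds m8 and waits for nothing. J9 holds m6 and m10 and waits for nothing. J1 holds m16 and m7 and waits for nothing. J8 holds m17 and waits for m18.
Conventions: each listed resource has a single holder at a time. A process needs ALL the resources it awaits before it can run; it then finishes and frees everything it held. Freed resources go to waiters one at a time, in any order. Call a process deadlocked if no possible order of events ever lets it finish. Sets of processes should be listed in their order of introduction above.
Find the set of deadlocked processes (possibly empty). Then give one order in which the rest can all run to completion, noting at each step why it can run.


No process is deadlocked.
Key observation: the wait relation is loop-free; peeling off processes with no waits unwinds the whole state.
One completion order for the rest: J7, J4, J8, J6, J3, J9, J1.
Walking it through:
  run J7 (it waits on nothing); releases m8
  run J4 (it waits on nothing); releases m18
  J8 waits on m18 — all released -> runs and releases m17
  J6 waits on m17, m8 and m18 — all released -> runs and releases m13
  J3 waits on m17 — all released -> runs and releases m11
  run J9 (it waits on nothing); releases m6 and m10
  run J1 (it waits on nothing); releases m16 and m7


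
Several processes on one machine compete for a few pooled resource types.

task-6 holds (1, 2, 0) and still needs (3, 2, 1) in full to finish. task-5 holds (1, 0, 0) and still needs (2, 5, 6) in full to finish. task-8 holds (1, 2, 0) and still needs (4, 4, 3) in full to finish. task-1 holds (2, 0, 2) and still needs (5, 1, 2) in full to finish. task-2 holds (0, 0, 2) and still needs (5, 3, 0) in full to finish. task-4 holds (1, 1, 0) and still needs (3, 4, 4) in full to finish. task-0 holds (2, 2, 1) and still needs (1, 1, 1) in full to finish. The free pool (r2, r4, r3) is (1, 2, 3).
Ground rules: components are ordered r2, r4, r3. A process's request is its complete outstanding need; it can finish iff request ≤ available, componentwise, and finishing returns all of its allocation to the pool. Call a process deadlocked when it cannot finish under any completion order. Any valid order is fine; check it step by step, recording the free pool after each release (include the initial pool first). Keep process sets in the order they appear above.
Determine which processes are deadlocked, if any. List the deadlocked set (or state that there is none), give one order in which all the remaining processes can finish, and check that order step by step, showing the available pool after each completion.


No process is deadlocked.
Key observation: there is always a runnable process — task-0 first — so the state unwinds completely.
A valid finishing order for the others: task-0, task-6, task-8, task-4, task-2, task-5, task-1. Step-by-step check:
  pool = (1, 2, 3)
  task-0 needs (1, 1, 1) <= (1, 2, 3) -> finishes; pool += (2, 2, 1) = (3, 4, 4)
  task-6 needs (3, 2, 1) <= (3, 4, 4) -> finishes; pool += (1, 2, 0) = (4, 6, 4)
  task-8 needs (4, 4, 3) <= (4, 6, 4) -> finishes; pool += (1, 2, 0) = (5, 8, 4)
  task-4 needs (3, 4, 4) <= (5, 8, 4) -> finishes; pool += (1, 1, 0) = (6, 9, 4)
  task-2 needs (5, 3, 0) <= (6, 9, 4) -> finishes; pool += (0, 0, 2) = (6, 9, 6)
  task-5 needs (2, 5, 6) <= (6, 9, 6) -> finishes; pool += (1, 0, 0) = (7, 9, 6)
  task-1 needs (5, 1, 2) <= (7, 9, 6) -> finishes; pool += (2, 0, 2) = (9, 9, 8)


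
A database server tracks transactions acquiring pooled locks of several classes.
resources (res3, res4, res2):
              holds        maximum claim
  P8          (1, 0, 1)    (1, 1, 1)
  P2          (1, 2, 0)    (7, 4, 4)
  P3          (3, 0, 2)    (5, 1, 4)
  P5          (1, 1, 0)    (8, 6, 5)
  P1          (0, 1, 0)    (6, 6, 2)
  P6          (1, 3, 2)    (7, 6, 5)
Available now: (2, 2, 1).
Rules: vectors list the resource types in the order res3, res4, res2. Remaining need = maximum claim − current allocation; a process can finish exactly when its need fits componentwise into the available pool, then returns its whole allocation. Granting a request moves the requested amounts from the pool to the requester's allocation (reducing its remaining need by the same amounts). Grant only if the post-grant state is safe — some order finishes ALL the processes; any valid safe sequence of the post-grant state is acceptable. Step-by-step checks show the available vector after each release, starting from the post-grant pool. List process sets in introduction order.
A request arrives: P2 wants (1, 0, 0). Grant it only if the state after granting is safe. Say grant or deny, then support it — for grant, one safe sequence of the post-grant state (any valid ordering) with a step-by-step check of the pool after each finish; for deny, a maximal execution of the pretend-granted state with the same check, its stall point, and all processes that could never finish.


GRANT — the state after the grant stays safe, e.g. via P8, P3, P2, P6, P5, P1.
Key observation: the grant leaves (1, 2, 1) free — enough for P8, whose release restarts the cascade.
Check on the post-grant state, step by step:
  pool = (1, 2, 1)
  P8 needs (0, 1, 0) <= (1, 2, 1) -> finishes; pool += (1, 0, 1) = (2, 2, 2)
  P3 needs (2, 1, 2) <= (2, 2, 2) -> finishes; pool += (3, 0, 2) = (5, 2, 4)
  P2 needs (5, 2, 4) <= (5, 2, 4) -> finishes; pool += (2, 2, 0) = (7, 4, 4)
  P6 needs (6, 3, 3) <= (7, 4, 4) -> finishes; pool += (1, 3, 2) = (8, 7, 6)
  P5 needs (7, 5, 5) <= (8, 7, 6) -> finishes; pool += (1, 1, 0) = (9, 8, 6)
  P1 needs (6, 5, 2) <= (9, 8, 6) -> finishes; pool += (0, 1, 0) = (9, 9, 6)


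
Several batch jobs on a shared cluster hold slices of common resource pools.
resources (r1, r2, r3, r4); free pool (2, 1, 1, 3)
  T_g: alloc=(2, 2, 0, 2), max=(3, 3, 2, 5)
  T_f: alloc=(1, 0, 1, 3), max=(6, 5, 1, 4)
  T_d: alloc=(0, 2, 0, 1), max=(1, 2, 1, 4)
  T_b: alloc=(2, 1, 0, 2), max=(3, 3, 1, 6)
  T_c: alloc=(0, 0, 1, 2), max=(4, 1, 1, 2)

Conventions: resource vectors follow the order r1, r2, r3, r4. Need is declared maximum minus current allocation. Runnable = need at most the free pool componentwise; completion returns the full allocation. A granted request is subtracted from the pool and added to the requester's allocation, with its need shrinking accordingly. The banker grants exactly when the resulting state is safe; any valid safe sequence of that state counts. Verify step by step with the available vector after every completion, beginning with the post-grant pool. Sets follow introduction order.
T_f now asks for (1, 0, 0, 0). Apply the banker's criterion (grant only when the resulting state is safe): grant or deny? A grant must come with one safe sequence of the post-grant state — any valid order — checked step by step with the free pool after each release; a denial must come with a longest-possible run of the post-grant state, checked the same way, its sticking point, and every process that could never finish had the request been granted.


DENY — the pretend-granted state is unsafe.
Key observation: after T_d, T_b the pool peaks at (3, 4, 1, 6), and each blocked process is short somewhere: T_g on r3; T_f on r1, r2; T_c on r1.
On the post-grant state, T_d, T_b is a maximal run — nothing extends it. Walking it through:
  pool = (1, 1, 1, 3)
  T_d needs (1, 0, 1, 3) <= (1, 1, 1, 3) -> finishes; pool += (0, 2, 0, 1) = (1, 3, 1, 4)
  T_b needs (1, 2, 1, 4) <= (1, 3, 1, 4) -> finishes; pool += (2, 1, 0, 2) = (3, 4, 1, 6)
  T_g cannot run: need (1, 1, 2, 3) vs free (3, 4, 1, 6) (insufficient r3)
  T_f cannot run: need (4, 5, 0, 1) vs free (3, 4, 1, 6) (insufficient r1 and r2)
  T_c cannot run: need (4, 1, 0, 0) vs free (3, 4, 1, 6) (insufficient r1)
Post-grant, the permanently blocked set is T_g, T_f and T_c.


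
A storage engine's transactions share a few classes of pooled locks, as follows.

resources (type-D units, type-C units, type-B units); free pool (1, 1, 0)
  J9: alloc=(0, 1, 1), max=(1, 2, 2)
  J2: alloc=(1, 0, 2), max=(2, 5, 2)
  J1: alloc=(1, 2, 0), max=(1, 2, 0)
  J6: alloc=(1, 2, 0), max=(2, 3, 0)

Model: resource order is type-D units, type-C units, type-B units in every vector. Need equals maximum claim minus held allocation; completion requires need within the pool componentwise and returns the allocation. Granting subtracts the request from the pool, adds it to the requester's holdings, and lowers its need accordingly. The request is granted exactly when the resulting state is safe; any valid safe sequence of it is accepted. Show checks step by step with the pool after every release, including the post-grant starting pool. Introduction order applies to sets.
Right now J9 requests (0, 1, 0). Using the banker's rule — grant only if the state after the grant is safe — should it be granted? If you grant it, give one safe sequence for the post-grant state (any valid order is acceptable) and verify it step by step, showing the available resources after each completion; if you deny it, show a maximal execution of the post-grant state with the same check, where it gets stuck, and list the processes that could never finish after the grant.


DENY: after the grant no complete ordering would exist.
Key observation: after J1, J6 the pool peaks at (3, 4, 0), and each blocked process is short somewhere: J9 on type-B units; J2 on type-C units.
On the post-grant state, J1, J6 is a maximal run — nothing extends it. Walking it through:
  pool = (1, 0, 0)
  J1: need (0, 0, 0) fits (1, 0, 0); releases (1, 2, 0), pool now (2, 2, 0)
  J6: need (1, 1, 0) fits (2, 2, 0); releases (1, 2, 0), pool now (3, 4, 0)
  J9 still needs (1, 0, 1) but only (3, 4, 0) is free — short on type-B units
  J2 still needs (1, 5, 0) but only (3, 4, 0) is free — short on type-C units
Processes that could never finish after the grant: J9 and J2.


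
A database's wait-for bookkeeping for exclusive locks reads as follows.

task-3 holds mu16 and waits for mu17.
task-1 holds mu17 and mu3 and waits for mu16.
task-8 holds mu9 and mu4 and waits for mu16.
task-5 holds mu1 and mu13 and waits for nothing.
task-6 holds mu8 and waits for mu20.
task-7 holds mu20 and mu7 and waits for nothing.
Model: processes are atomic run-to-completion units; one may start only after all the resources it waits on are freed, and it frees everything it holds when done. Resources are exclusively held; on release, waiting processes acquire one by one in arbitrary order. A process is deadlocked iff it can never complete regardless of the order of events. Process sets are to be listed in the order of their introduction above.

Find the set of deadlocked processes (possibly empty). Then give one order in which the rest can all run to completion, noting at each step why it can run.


Deadlocked: task-3, task-1 and task-8.
Key observation: the waits loop around task-3 -> task-1 -> task-3 with no way out; task-8 waits into the deadlock from upstream.
The rest can finish in the order task-7, task-5, task-6.
Verifying each step:
  task-7: no waits; runs immediately, freeing mu20 and mu7
  task-5: no waits; runs immediately, freeing mu1 and mu13
  task-6 waits on mu20 — all released -> runs and releases mu8


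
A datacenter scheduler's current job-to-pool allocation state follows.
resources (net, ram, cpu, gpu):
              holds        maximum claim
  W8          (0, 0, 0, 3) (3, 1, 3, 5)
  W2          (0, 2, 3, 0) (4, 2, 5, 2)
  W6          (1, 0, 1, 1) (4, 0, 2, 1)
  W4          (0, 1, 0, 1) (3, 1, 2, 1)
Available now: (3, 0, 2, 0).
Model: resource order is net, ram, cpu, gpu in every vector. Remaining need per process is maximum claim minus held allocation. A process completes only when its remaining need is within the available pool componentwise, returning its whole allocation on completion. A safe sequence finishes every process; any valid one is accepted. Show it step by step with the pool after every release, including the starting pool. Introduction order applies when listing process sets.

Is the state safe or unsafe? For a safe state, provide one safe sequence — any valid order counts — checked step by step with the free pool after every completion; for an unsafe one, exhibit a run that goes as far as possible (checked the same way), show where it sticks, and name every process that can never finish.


SAFE, for example via the order W4, W6, W8, W2.
Key observation: the first exact fit in this order is W4 — it needs (3, 0, 2, 0) with (3, 0, 2, 0) free, meeting a requested resource to the last unit.
Verifying each step:
  pool = (3, 0, 2, 0)
  run W4 (needs (3, 0, 2, 0), free (3, 0, 2, 0)); after release of (0, 1, 0, 1) the pool is (3, 1, 2, 1)
  run W6 (needs (3, 0, 1, 0), free (3, 1, 2, 1)); after release of (1, 0, 1, 1) the pool is (4, 1, 3, 2)
  run W8 (needs (3, 1, 3, 2), free (4, 1, 3, 2)); after release of (0, 0, 0, 3) the pool is (4, 1, 3, 5)
  run W2 (needs (4, 0, 2, 2), free (4, 1, 3, 5)); after release of (0, 2, 3, 0) the pool is (4, 3, 6, 5)


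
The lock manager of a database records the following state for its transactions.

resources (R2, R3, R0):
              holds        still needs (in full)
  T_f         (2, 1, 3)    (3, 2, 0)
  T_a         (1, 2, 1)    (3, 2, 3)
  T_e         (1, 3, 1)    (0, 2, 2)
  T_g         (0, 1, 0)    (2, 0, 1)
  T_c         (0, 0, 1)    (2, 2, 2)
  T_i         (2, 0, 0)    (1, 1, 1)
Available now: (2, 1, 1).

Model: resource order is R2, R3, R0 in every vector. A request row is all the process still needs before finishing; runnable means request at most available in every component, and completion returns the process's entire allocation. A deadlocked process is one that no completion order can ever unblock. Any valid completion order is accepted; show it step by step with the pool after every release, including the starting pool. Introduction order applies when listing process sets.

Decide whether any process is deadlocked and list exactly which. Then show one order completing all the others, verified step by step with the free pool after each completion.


Nothing here is deadlocked.
Key observation: no deadlock: T_i fits now, and the freed resources carry the rest through.
One completion order for the rest: T_i, T_g, T_f, T_c, T_e, T_a. Check, step by step:
  pool = (2, 1, 1)
  T_i needs (1, 1, 1) <= (2, 1, 1) -> finishes; pool += (2, 0, 0) = (4, 1, 1)
  T_g needs (2, 0, 1) <= (4, 1, 1) -> finishes; pool += (0, 1, 0) = (4, 2, 1)
  T_f needs (3, 2, 0) <= (4, 2, 1) -> finishes; pool += (2, 1, 3) = (6, 3, 4)
  T_c needs (2, 2, 2) <= (6, 3, 4) -> finishes; pool += (0, 0, 1) = (6, 3, 5)
  T_e needs (0, 2, 2) <= (6, 3, 5) -> finishes; pool += (1, 3, 1) = (7, 6, 6)
  T_a needs (3, 2, 3) <= (7, 6, 6) -> finishes; pool += (1, 2, 1) = (8, 8, 7)


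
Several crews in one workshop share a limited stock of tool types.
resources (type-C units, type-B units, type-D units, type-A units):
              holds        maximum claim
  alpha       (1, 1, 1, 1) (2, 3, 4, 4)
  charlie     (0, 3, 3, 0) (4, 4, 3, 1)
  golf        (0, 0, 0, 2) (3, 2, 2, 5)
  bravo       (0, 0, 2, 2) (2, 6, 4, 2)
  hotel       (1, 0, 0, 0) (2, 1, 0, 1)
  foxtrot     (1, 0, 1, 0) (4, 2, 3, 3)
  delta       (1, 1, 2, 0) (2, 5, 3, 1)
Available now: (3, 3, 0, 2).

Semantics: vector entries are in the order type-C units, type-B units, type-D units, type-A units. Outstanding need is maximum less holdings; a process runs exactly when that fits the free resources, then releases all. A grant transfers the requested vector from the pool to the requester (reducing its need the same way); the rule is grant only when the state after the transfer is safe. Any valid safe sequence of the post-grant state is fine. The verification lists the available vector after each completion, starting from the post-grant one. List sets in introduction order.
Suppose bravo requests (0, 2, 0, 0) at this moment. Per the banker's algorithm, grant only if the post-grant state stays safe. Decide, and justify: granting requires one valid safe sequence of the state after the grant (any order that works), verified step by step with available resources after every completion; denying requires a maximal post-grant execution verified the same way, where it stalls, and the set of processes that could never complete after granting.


GRANT — the state after the grant stays safe, e.g. via hotel, charlie, bravo, foxtrot, delta, golf, alpha.
Key observation: post-grant, (3, 1, 0, 2) remains, and an order beginning with hotel completes everyone.
Check on the post-grant state, step by step:
  pool = (3, 1, 0, 2)
  hotel needs (1, 1, 0, 1) <= (3, 1, 0, 2) -> finishes; pool += (1, 0, 0, 0) = (4, 1, 0, 2)
  charlie needs (4, 1, 0, 1) <= (4, 1, 0, 2) -> finishes; pool += (0, 3, 3, 0) = (4, 4, 3, 2)
  bravo needs (2, 4, 2, 0) <= (4, 4, 3, 2) -> finishes; pool += (0, 2, 2, 2) = (4, 6, 5, 4)
  foxtrot needs (3, 2, 2, 3) <= (4, 6, 5, 4) -> finishes; pool += (1, 0, 1, 0) = (5, 6, 6, 4)
  delta needs (1, 4, 1, 1) <= (5, 6, 6, 4) -> finishes; pool += (1, 1, 2, 0) = (6, 7, 8, 4)
  golf needs (3, 2, 2, 3) <= (6, 7, 8, 4) -> finishes; pool += (0, 0, 0, 2) = (6, 7, 8, 6)
  alpha needs (1, 2, 3, 3) <= (6, 7, 8, 6) -> finishes; pool += (1, 1, 1, 1) = (7, 8, 9, 7)


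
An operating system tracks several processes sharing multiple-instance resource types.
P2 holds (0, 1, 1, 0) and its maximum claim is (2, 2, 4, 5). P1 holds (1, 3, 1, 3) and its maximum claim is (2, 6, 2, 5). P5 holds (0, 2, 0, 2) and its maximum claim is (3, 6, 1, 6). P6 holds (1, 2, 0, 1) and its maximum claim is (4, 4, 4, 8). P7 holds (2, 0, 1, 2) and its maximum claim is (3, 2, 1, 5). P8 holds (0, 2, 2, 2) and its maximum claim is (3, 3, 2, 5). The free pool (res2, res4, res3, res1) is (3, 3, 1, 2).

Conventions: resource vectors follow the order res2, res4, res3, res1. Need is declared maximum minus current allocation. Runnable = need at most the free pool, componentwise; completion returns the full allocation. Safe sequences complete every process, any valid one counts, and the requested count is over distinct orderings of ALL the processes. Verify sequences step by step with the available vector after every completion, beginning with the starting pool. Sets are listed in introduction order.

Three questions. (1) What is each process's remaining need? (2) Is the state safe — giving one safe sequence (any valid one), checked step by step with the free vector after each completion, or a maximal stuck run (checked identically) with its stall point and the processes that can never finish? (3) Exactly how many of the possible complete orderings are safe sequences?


(1) Need matrix, components ordered res2, res4, res3, res1:
  P2: (2, 1, 3, 5)
  P1: (1, 3, 1, 2)
  P5: (3, 4, 1, 4)
  P6: (3, 2, 4, 7)
  P7: (1, 2, 0, 3)
  P8: (3, 1, 0, 3)
(2) SAFE — a valid safe sequence is P1, P8, P6, P5, P2, P7.
Key observation: at P1 the run first touches a limit — (1, 3, 1, 2) against (3, 3, 1, 2), exact on a resource it actually requests.
Check, step by step:
  pool = (3, 3, 1, 2)
  P1 needs (1, 3, 1, 2) <= (3, 3, 1, 2) -> finishes; pool += (1, 3, 1, 3) = (4, 6, 2, 5)
  P8 needs (3, 1, 0, 3) <= (4, 6, 2, 5) -> finishes; pool += (0, 2, 2, 2) = (4, 8, 4, 7)
  P6 needs (3, 2, 4, 7) <= (4, 8, 4, 7) -> finishes; pool += (1, 2, 0, 1) = (5, 10, 4, 8)
  P5 needs (3, 4, 1, 4) <= (5, 10, 4, 8) -> finishes; pool += (0, 2, 0, 2) = (5, 12, 4, 10)
  P2 needs (2, 1, 3, 5) <= (5, 12, 4, 10) -> finishes; pool += (0, 1, 1, 0) = (5, 13, 5, 10)
  P7 needs (1, 2, 0, 3) <= (5, 13, 5, 10) -> finishes; pool += (2, 0, 1, 2) = (7, 13, 6, 12)
(3) Precisely 50 of the possible complete orderings are safe sequences.


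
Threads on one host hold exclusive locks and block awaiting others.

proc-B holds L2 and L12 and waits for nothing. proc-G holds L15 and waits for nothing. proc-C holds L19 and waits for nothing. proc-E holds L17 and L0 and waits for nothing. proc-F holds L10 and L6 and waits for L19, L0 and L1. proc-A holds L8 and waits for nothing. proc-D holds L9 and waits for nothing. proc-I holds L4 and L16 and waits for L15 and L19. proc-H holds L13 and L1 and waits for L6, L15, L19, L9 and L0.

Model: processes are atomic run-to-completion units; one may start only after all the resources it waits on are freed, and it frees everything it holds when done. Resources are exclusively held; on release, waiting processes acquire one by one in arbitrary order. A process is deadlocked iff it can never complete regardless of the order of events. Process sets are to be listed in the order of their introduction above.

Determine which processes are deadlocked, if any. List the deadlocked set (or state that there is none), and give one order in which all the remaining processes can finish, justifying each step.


Deadlocked: proc-F and proc-H.
Key observation: the wait chain closes on itself along proc-F -> proc-H -> proc-F; no other process is dragged down with it.
The rest can finish in the order proc-D, proc-E, proc-C, proc-G, proc-I, proc-A, proc-B.
Step-by-step check:
  run proc-D (it waits on nothing); releases L9
  run proc-E (it waits on nothing); releases L17 and L0
  run proc-C (it waits on nothing); releases L19
  run proc-G (it waits on nothing); releases L15
  run proc-I (all its waits — L15 and L19 — are resolved); releases L4 and L16
  run proc-A (it waits on nothing); releases L8
  run proc-B (it waits on nothing); releases L2 and L12


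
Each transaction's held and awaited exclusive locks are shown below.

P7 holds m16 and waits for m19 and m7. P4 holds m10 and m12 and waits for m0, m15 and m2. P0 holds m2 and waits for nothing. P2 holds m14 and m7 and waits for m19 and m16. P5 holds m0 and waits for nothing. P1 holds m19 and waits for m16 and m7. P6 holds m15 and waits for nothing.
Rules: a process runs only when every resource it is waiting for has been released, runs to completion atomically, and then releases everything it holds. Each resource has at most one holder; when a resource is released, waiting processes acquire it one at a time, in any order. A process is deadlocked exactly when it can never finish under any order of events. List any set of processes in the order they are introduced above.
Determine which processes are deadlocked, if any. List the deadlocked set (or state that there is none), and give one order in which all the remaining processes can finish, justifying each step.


The deadlocked set is P7, P2 and P1.
Key observation: the knot is the closed ring of waits P7 -> P2 -> P7; P1 is caught in further circular waits.
The rest can finish in the order P0, P5, P6, P4.
Check, step by step:
  P0 waits on nothing -> runs at once and releases m2
  P5 waits on nothing -> runs at once and releases m0
  P6 waits on nothing -> runs at once and releases m15
  P4: everything it awaited (m0, m15 and m2) is free; runs, freeing m10 and m12


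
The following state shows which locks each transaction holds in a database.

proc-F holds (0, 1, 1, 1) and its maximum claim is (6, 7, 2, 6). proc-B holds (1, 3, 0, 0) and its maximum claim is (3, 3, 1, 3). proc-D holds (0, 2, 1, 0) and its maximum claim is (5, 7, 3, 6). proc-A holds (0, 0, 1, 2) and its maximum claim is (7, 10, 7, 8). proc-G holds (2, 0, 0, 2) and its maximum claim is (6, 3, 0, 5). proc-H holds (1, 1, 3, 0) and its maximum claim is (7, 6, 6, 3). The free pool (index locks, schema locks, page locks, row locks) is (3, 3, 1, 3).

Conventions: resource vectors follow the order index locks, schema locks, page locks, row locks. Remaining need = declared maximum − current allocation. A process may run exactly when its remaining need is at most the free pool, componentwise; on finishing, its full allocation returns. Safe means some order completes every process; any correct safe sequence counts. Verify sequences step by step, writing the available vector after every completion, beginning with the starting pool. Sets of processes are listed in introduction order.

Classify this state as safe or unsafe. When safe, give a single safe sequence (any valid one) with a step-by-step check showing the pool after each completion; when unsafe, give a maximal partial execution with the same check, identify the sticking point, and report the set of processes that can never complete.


SAFE — a valid safe sequence is proc-B, proc-G, proc-F, proc-D, proc-H, proc-A.
Key observation: proc-B is the earliest step where a requested resource binds exactly: need (2, 0, 1, 3), pool (3, 3, 1, 3) at its turn.
Step-by-step check:
  pool = (3, 3, 1, 3)
  run proc-B (needs (2, 0, 1, 3), free (3, 3, 1, 3)); after release of (1, 3, 0, 0) the pool is (4, 6, 1, 3)
  run proc-G (needs (4, 3, 0, 3), free (4, 6, 1, 3)); after release of (2, 0, 0, 2) the pool is (6, 6, 1, 5)
  run proc-F (needs (6, 6, 1, 5), free (6, 6, 1, 5)); after release of (0, 1, 1, 1) the pool is (6, 7, 2, 6)
  run proc-D (needs (5, 5, 2, 6), free (6, 7, 2, 6)); after release of (0, 2, 1, 0) the pool is (6, 9, 3, 6)
  run proc-H (needs (6, 5, 3, 3), free (6, 9, 3, 6)); after release of (1, 1, 3, 0) the pool is (7, 10, 6, 6)
  run proc-A (needs (7, 10, 6, 6), free (7, 10, 6, 6)); after release of (0, 0, 1, 2) the pool is (7, 10, 7, 8)
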